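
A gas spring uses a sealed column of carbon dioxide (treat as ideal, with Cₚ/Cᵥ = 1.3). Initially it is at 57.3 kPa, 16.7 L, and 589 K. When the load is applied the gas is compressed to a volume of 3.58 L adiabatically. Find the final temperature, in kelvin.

For a reversible adiabat TV^(γ−1) is constant, so T₂ = T₁ (V₁/V₂)^(γ−1).
T₂ = 589 × (16.7/3.58)^(0.3) = 934.9 K.

T₂ ≈ 935 K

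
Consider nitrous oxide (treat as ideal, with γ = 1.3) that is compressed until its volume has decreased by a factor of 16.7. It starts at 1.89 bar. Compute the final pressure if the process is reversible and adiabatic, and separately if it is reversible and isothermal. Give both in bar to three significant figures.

Isothermal: P₂ = P₁(V₁/V₂) = 1.89×16.7 = 31.56 bar.
Adiabatic: P₂ = P₁(V₁/V₂)^γ = 1.89×16.7^(1.3) = 73.45 bar.

adiabatic: 73.5 bar; isothermal: 31.6 bar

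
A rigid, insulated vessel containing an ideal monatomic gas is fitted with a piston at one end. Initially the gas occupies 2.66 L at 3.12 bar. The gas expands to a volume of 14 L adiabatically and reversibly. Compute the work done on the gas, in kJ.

W ≈ -0.833 kJ

γ = 5/3 for a monatomic ideal gas.
P₂ = P₁(V₁/V₂)^γ = 3.12×(2.66/14)^(5/3) = 0.1959 bar.
For a reversible adiabat, W_by_gas = (P₁V₁ − P₂V₂)/(γ−1).
W_by = (312000×0.00266 − 19590×0.014) / (2/3) = 833.4 J.
W_on_gas = −W_by = -833.4 J.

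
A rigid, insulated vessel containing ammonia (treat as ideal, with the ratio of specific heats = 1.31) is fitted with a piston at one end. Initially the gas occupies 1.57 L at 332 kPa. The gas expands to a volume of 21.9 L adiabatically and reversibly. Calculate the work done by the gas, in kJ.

P₂ = P₁(V₁/V₂)^γ = 332×(1.57/21.9)^(1.31) = 10.51 kPa.
For a reversible adiabat, W_by_gas = (P₁V₁ − P₂V₂)/(γ−1).
W_by = (332000×0.00157 − 10510×0.0219) / (0.31) = 938.6 J.

W ≈ 0.939 kJ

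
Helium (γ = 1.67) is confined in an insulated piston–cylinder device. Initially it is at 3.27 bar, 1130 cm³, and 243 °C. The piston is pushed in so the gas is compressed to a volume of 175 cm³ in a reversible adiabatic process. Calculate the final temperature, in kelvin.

For a reversible adiabat TV^(γ−1) is constant, so T₂ = T₁ (V₁/V₂)^(γ−1).
T₁ = 243 °C = 516.1 K.
T₂ = 516.1 × (1130/175)^(0.67) = 1801 K.

T₂ ≈ 1800 K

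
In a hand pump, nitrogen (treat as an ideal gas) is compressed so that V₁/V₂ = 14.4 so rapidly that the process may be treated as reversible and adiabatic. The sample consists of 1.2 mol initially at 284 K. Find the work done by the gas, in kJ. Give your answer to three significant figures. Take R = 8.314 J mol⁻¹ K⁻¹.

Adiabatic: T₁V₁^(γ−1) = T₂V₂^(γ−1) ⇒ T₂ = T₁ (V₁/V₂)^(γ−1).
γ = 7/5 for a diatomic ideal gas, so γ−1 = 2/5.
T₂ = 284 × 14.4^(2/5) = 825.4 K.
Q = 0, so ΔU = W_on_gas = nCᵥΔT with Cᵥ = R/(γ−1) = 20.79 J/(mol·K).
ΔU = 1.2 × 20.79 × (825.4 − 284) = 13500 J.
Work done by the gas = −ΔU = -13500 J.

W ≈ -13.5 kJ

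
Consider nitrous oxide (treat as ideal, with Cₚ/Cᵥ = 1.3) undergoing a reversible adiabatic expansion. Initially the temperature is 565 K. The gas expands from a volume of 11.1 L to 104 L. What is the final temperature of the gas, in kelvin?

Adiabatic: T₁V₁^(γ−1) = T₂V₂^(γ−1) ⇒ T₂ = T₁ (V₁/V₂)^(γ−1).
T₂ = 565 × (11.1/104)^(0.3) = 288.8 K.

T₂ ≈ 289 K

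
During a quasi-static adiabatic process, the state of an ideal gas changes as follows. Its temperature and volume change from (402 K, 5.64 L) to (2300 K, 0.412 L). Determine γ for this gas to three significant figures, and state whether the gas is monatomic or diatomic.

TV^(γ−1) = const ⇒ γ − 1 = ln(T₂/T₁) / ln(V₁/V₂).
γ = 1 + ln(2300/402) / ln(5.64/0.412) = 1.667.
γ ≈ 1.67 is close to 5/3, so the gas is monatomic.

γ ≈ 1.67; monatomic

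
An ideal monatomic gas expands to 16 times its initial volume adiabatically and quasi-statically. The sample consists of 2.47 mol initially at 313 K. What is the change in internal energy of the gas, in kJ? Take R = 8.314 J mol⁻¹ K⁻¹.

ΔU ≈ -8.12 kJ

For a reversible adiabat TV^(γ−1) is constant, so T₂ = T₁ (V₁/V₂)^(γ−1).
γ = 5/3 for a monatomic ideal gas, so γ−1 = 2/3.
T₂ = 313 × (1/16)^(2/3) = 49.29 K.
Q = 0, so ΔU = W_on_gas = nCᵥΔT with Cᵥ = R/(γ−1) = 12.47 J/(mol·K).
ΔU = 2.47 × 12.47 × (49.29 − 313) = -8123 J.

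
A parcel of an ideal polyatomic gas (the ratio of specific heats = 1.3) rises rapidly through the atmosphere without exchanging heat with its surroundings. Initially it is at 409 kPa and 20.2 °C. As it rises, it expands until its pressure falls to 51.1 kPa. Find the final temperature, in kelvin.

T₂ ≈ 182 K

Along an adiabat T P^((1−γ)/γ) is constant, so T₂ = T₁ (P₂/P₁)^((γ−1)/γ).
T₁ = 20.2 °C = 293.3 K.
T₂ = 293.3 × (51.1/409)^(0.231) = 181.5 K.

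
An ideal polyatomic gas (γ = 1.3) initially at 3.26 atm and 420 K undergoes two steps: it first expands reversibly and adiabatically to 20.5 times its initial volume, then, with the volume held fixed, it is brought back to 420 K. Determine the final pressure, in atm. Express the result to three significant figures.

Adiabatic step (PV^γ = const): P₂ = 3.26×(1/20.5)^(1.3) = 0.06426 atm; T₂ = 420×(1/20.5)^(0.3) = 169.7 K.
Isochoric: P₃ = P₂(T₃/T₂) = 0.06426 × (420/169.7) = 0.159 atm.

P₃ ≈ 0.159 atm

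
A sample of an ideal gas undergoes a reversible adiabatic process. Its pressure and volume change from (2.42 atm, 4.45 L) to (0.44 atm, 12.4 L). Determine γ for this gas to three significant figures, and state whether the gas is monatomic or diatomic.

γ ≈ 1.66; monatomic

PV^γ = const ⇒ γ = ln(P₂/P₁) / ln(V₁/V₂).
γ = ln(0.44/2.42) / ln(4.45/12.4) = 1.664.
γ ≈ 1.66 is close to 5/3, so the gas is monatomic.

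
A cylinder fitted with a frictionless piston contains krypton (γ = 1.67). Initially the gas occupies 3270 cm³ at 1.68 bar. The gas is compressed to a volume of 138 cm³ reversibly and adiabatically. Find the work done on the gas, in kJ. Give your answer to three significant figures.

P₂ = P₁(V₁/V₂)^γ = 1.68×(3270/138)^(1.67) = 331.9 bar.
For a reversible adiabat, W_by_gas = (P₁V₁ − P₂V₂)/(γ−1).
W_by = (168000×0.00327 − 3.319×10^7×0.000138) / (0.67) = -6016 J.
W_on_gas = −W_by = 6016 J.

W ≈ 6.02 kJ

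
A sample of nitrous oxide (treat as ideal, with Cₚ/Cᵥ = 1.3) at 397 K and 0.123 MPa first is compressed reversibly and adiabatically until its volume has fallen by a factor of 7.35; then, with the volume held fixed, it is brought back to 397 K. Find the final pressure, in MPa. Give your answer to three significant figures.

P₃ ≈ 0.904 MPa

Adiabatic step (PV^γ = const): P₂ = 0.123×7.35^(1.3) = 1.645 MPa; T₂ = 397×7.35^(0.3) = 722.2 K.
Isochoric: P₃ = P₂(T₃/T₂) = 1.645 × (397/722.2) = 0.904 MPa.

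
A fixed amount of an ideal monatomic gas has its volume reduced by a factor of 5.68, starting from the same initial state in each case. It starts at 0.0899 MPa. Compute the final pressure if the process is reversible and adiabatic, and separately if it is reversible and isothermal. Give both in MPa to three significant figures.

adiabatic: 1.63 MPa; isothermal: 0.511 MPa

For a monatomic ideal gas γ = 5/3.
Isothermal: P₂ = P₁(V₁/V₂) = 0.0899×5.68 = 0.5106 MPa.
Adiabatic: P₂ = P₁(V₁/V₂)^γ = 0.0899×5.68^(5/3) = 1.626 MPa.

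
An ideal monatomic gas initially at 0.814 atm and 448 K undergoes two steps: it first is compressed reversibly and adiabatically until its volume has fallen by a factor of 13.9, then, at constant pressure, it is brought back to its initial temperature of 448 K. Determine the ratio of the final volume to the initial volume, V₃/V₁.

For a monatomic ideal gas γ = 5/3.
Adiabatic step: V₂/V₁ = 0.07194; T₂ = T₁·13.9^(2/3) = 2590 K.
Isobaric step: V₃/V₂ = T₃/T₂ = 448/2590.
V₃/V₁ = (V₂/V₁)(V₃/V₂) = 0.07194 × (448/2590) = 0.01244.

V₃/V₁ ≈ 0.0124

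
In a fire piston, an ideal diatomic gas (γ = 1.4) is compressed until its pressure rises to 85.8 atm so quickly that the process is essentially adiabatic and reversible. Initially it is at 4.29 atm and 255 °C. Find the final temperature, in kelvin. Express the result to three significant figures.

T₂ ≈ 1240 K

Along an adiabat T P^((1−γ)/γ) is constant, so T₂ = T₁ (P₂/P₁)^((γ−1)/γ).
T₁ = 255 °C = 528.1 K.
T₂ = 528.1 × (85.8/4.29)^(0.286) = 1243 K.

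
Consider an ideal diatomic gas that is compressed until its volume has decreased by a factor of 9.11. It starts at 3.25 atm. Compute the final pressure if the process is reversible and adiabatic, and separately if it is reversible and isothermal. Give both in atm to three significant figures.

For a diatomic ideal gas γ = 7/5.
Isothermal: P₂ = P₁(V₁/V₂) = 3.25×9.11 = 29.61 atm.
Adiabatic: P₂ = P₁(V₁/V₂)^γ = 3.25×9.11^(7/5) = 71.65 atm.

adiabatic: 71.6 atm; isothermal: 29.6 atm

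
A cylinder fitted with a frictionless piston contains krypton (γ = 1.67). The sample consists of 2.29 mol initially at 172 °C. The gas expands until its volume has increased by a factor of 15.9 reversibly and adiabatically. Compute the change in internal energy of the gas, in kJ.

For a reversible adiabat TV^(γ−1) is constant, so T₂ = T₁ (V₁/V₂)^(γ−1).
T₁ = 172 °C = 445.1 K.
T₂ = 445.1 × (1/15.9)^(0.67) = 69.75 K.
Q = 0, so ΔU = W_on_gas = nCᵥΔT with Cᵥ = R/(γ−1) = 12.41 J/(mol·K).
ΔU = 2.29 × 12.41 × (69.75 − 445.1) = -10670 J.

ΔU ≈ -10.7 kJ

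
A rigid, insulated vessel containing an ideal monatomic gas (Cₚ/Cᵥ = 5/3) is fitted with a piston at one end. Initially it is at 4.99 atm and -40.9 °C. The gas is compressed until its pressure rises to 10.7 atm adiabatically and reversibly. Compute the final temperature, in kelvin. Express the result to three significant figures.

Along an adiabat T P^((1−γ)/γ) is constant, so T₂ = T₁ (P₂/P₁)^((γ−1)/γ).
T₁ = -40.9 °C = 232.2 K.
T₂ = 232.2 × (10.7/4.99)^(2/5) = 315.1 K.

T₂ ≈ 315 K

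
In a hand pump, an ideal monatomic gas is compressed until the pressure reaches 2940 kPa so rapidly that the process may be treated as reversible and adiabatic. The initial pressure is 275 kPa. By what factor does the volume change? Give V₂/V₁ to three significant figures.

From PV^γ = const, V₂/V₁ = (P₁/P₂)^(1/γ).
For a monatomic ideal gas γ = 5/3.
V₂/V₁ = (275/2940)^(3/5) = 0.2413.

V₂/V₁ ≈ 0.241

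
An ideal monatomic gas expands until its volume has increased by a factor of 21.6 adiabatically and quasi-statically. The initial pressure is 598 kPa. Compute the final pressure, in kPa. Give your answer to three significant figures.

P₂ ≈ 3.57 kPa

Adiabatic: P₁V₁^γ = P₂V₂^γ ⇒ P₂ = P₁ (V₁/V₂)^γ.
For a monatomic ideal gas γ = 5/3.
P₂ = 598 × (1/21.6)^(5/3) = 3.57 kPa.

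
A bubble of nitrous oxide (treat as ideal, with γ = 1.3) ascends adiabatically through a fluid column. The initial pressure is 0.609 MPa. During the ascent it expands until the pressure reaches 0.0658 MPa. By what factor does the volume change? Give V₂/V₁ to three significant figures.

V₂/V₁ ≈ 5.54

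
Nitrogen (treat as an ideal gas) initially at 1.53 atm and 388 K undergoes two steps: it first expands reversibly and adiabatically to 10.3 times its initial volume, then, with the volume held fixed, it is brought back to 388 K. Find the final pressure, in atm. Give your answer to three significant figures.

For a diatomic ideal gas γ = 7/5.
Adiabatic step (PV^γ = const): P₂ = 1.53×(1/10.3)^(7/5) = 0.05844 atm; T₂ = 388×(1/10.3)^(2/5) = 152.7 K.
Isochoric: P₃ = P₂(T₃/T₂) = 0.05844 × (388/152.7) = 0.1485 atm.

P₃ ≈ 0.149 atm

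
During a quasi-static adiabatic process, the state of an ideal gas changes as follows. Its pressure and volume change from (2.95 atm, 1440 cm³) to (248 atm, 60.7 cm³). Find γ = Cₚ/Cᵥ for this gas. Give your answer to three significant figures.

γ ≈ 1.40

PV^γ = const ⇒ γ = ln(P₂/P₁) / ln(V₁/V₂).
γ = ln(248/2.95) / ln(1440/60.7) = 1.4.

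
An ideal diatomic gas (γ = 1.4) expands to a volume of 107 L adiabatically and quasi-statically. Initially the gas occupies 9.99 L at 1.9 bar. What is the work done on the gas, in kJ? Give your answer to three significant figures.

P₂ = P₁(V₁/V₂)^γ = 1.9×(9.99/107)^(1.4) = 0.06871 bar.
For a reversible adiabat, W_by_gas = (P₁V₁ − P₂V₂)/(γ−1).
W_by = (190000×0.00999 − 6871×0.107) / (0.4) = 2907 J.
W_on_gas = −W_by = -2907 J.

W ≈ -2.91 kJ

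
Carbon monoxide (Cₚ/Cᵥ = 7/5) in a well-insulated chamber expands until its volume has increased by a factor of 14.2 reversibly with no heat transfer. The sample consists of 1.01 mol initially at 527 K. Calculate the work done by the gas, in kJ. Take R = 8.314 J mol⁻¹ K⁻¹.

W ≈ 7.24 kJ

For a reversible adiabat TV^(γ−1) is constant, so T₂ = T₁ (V₁/V₂)^(γ−1).
T₂ = 527 × (1/14.2)^(2/5) = 182.3 K.
Q = 0, so ΔU = W_on_gas = nCᵥΔT with Cᵥ = R/(γ−1) = 20.79 J/(mol·K).
ΔU = 1.01 × 20.79 × (182.3 − 527) = -7235 J.
Work done by the gas = −ΔU = 7235 J.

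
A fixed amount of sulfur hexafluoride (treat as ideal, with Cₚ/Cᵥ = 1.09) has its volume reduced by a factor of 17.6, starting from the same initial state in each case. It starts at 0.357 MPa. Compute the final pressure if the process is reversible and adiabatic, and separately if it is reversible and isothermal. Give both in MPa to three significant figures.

Isothermal: P₂ = P₁(V₁/V₂) = 0.357×17.6 = 6.283 MPa.
Adiabatic: P₂ = P₁(V₁/V₂)^γ = 0.357×17.6^(1.09) = 8.133 MPa.

adiabatic: 8.13 MPa; isothermal: 6.28 MPa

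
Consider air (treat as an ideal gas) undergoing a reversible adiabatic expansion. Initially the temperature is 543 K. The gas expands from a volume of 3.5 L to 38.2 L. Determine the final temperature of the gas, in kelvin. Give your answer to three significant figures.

T₂ ≈ 209 K

Adiabatic: T₁V₁^(γ−1) = T₂V₂^(γ−1) ⇒ T₂ = T₁ (V₁/V₂)^(γ−1).
For a diatomic ideal gas γ = 7/5, so γ−1 = 2/5.
T₂ = 543 × (3.5/38.2)^(2/5) = 208.7 K.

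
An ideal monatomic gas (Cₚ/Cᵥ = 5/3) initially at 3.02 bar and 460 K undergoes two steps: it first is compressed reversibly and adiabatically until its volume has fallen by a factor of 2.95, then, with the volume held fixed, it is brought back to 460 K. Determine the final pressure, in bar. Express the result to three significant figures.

P₃ ≈ 8.91 bar

Adiabatic step (PV^γ = const): P₂ = 3.02×2.95^(5/3) = 18.32 bar; T₂ = 460×2.95^(2/3) = 946.2 K.
Isochoric: P₃ = P₂(T₃/T₂) = 18.32 × (460/946.2) = 8.909 bar.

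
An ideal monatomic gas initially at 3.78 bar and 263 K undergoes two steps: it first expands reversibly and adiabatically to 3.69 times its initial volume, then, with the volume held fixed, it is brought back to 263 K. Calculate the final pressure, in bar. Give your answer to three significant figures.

P₃ ≈ 1.02 bar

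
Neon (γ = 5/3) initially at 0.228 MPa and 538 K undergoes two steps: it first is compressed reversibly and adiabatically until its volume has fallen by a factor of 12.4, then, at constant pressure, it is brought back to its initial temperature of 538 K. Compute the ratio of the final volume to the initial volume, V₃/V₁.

Adiabatic step: V₂/V₁ = 0.08065; T₂ = T₁·12.4^(2/3) = 2882 K.
Isobaric step: V₃/V₂ = T₃/T₂ = 538/2882.
V₃/V₁ = (V₂/V₁)(V₃/V₂) = 0.08065 × (538/2882) = 0.01505.

V₃/V₁ ≈ 0.0151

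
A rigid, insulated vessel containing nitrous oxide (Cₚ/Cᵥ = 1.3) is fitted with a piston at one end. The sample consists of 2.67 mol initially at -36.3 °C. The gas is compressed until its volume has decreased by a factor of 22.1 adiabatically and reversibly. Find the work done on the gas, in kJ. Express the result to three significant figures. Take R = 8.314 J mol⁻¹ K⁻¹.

For a reversible adiabat TV^(γ−1) is constant, so T₂ = T₁ (V₁/V₂)^(γ−1).
T₁ = -36.3 °C = 236.8 K.
T₂ = 236.8 × 22.1^(0.3) = 599.5 K.
Q = 0, so ΔU = W_on_gas = nCᵥΔT with Cᵥ = R/(γ−1) = 27.71 J/(mol·K).
ΔU = 2.67 × 27.71 × (599.5 − 236.8) = 26830 J.

W ≈ 26.8 kJ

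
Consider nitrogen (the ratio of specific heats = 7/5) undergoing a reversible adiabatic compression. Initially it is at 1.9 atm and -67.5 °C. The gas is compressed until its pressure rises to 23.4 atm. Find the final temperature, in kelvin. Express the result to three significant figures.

T₂ ≈ 421 K

Along an adiabat T P^((1−γ)/γ) is constant, so T₂ = T₁ (P₂/P₁)^((γ−1)/γ).
T₁ = -67.5 °C = 205.6 K.
T₂ = 205.6 × (23.4/1.9)^(2/7) = 421.4 K.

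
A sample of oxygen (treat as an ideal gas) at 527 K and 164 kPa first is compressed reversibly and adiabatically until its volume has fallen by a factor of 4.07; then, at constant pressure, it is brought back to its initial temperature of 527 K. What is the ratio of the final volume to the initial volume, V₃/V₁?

For a diatomic ideal gas γ = 7/5.
Adiabatic step: V₂/V₁ = 0.2457; T₂ = T₁·4.07^(2/5) = 923.9 K.
Isobaric step: V₃/V₂ = T₃/T₂ = 527/923.9.
V₃/V₁ = (V₂/V₁)(V₃/V₂) = 0.2457 × (527/923.9) = 0.1401.

V₃/V₁ ≈ 0.140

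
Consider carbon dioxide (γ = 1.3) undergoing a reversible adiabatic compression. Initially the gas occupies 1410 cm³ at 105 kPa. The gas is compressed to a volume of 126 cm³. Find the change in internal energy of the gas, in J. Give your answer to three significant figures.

ΔU ≈ 525 J

P₂ = P₁(V₁/V₂)^γ = 105×(1410/126)^(1.3) = 2425 kPa.
For a reversible adiabat, W_by_gas = (P₁V₁ − P₂V₂)/(γ−1).
W_by = (105000×0.00141 − 2.425×10^6×0.000126) / (0.3) = -525 J.
Q = 0 ⇒ ΔU = −W_by = 525 J.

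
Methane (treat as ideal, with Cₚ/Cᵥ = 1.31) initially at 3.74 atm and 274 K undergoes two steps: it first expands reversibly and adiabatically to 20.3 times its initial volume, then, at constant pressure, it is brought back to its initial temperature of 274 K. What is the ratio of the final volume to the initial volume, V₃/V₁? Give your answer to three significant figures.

Adiabatic step: V₂/V₁ = 20.3; T₂ = T₁·(1/20.3)^(0.31) = 107.8 K.
Isobaric step: V₃/V₂ = T₃/T₂ = 274/107.8.
V₃/V₁ = (V₂/V₁)(V₃/V₂) = 20.3 × (274/107.8) = 51.62.

V₃/V₁ ≈ 51.6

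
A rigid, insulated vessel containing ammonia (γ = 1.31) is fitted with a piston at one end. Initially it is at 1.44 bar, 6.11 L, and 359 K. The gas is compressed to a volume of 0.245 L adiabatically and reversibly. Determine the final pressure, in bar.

Since PV^γ is constant along a reversible adiabat, P₂ = P₁ (V₁/V₂)^γ.
P₂ = 1.44 × (6.11/0.245)^(1.31) = 97.33 bar.

P₂ ≈ 97.3 bar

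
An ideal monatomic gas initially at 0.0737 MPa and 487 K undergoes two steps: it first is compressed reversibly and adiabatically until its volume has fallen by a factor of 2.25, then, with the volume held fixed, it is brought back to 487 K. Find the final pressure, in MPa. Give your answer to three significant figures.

For a monatomic ideal gas γ = 5/3.
Adiabatic step (PV^γ = const): P₂ = 0.0737×2.25^(5/3) = 0.2847 MPa; T₂ = 487×2.25^(2/3) = 836.2 K.
Isochoric: P₃ = P₂(T₃/T₂) = 0.2847 × (487/836.2) = 0.1658 MPa.

P₃ ≈ 0.166 MPa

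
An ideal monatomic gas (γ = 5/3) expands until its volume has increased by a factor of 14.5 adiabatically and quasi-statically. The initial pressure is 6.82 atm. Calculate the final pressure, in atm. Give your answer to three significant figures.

Since PV^γ is constant along a reversible adiabat, P₂ = P₁ (V₁/V₂)^γ.
P₂ = 6.82 × (1/14.5)^(5/3) = 0.0791 atm.

P₂ ≈ 0.0791 atm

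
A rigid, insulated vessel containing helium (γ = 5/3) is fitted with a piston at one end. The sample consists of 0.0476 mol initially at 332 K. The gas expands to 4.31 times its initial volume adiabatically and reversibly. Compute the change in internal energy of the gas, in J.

ΔU ≈ -123 J

For a reversible adiabat TV^(γ−1) is constant, so T₂ = T₁ (V₁/V₂)^(γ−1).
T₂ = 332 × (1/4.31)^(2/3) = 125.4 K.
Q = 0, so ΔU = W_on_gas = nCᵥΔT with Cᵥ = R/(γ−1) = 12.47 J/(mol·K).
ΔU = 0.0476 × 12.47 × (125.4 − 332) = -122.7 J.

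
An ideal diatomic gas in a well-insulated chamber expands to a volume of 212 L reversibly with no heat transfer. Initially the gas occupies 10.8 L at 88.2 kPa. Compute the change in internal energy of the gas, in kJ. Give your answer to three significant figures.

γ = 7/5 for a diatomic ideal gas.
P₂ = P₁(V₁/V₂)^γ = 88.2×(10.8/212)^(7/5) = 1.366 kPa.
For a reversible adiabat, W_by_gas = (P₁V₁ − P₂V₂)/(γ−1).
W_by = (88200×0.0108 − 1366×0.212) / (2/5) = 1658 J.
Q = 0 ⇒ ΔU = −W_by = -1658 J.

ΔU ≈ -1.66 kJ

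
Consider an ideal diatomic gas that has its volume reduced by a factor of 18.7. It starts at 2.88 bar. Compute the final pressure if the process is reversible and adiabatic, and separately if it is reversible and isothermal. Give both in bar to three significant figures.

adiabatic: 174 bar; isothermal: 53.9 bar

For a diatomic ideal gas γ = 7/5.
Isothermal: P₂ = P₁(V₁/V₂) = 2.88×18.7 = 53.86 bar.
Adiabatic: P₂ = P₁(V₁/V₂)^γ = 2.88×18.7^(7/5) = 173.8 bar.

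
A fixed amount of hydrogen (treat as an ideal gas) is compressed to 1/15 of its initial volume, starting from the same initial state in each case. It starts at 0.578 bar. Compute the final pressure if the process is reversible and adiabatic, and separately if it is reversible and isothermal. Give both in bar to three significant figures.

For a diatomic ideal gas γ = 7/5.
Isothermal: P₂ = P₁(V₁/V₂) = 0.578×15 = 8.67 bar.
Adiabatic: P₂ = P₁(V₁/V₂)^γ = 0.578×15^(7/5) = 25.61 bar.

adiabatic: 25.6 bar; isothermal: 8.67 bar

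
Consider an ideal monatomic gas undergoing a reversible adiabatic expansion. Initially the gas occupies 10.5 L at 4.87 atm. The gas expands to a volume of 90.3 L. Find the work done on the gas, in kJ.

W ≈ -5.92 kJ

γ = 5/3 for a monatomic ideal gas.
P₂ = P₁(V₁/V₂)^γ = 4.87×(10.5/90.3)^(5/3) = 0.1349 atm.
For a reversible adiabat, W_by_gas = (P₁V₁ − P₂V₂)/(γ−1).
W_by = (493500×0.0105 − 13670×0.0903) / (2/3) = 5920 J.
W_on_gas = −W_by = -5920 J.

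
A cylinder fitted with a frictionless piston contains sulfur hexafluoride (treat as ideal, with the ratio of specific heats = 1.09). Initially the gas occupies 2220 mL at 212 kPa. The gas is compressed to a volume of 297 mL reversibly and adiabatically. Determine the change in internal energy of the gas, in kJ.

ΔU ≈ 1.04 kJ

P₂ = P₁(V₁/V₂)^γ = 212×(2220/297)^(1.09) = 1899 kPa.
For a reversible adiabat, W_by_gas = (P₁V₁ − P₂V₂)/(γ−1).
W_by = (212000×0.00222 − 1.899×10^6×0.000297) / (0.09) = -1038 J.
Q = 0 ⇒ ΔU = −W_by = 1038 J.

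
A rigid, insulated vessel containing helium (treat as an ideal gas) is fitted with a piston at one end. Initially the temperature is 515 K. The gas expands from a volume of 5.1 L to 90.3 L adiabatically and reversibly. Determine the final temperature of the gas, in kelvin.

For a reversible adiabat TV^(γ−1) is constant, so T₂ = T₁ (V₁/V₂)^(γ−1).
For a monatomic ideal gas γ = 5/3, so γ−1 = 2/3.
T₂ = 515 × (5.1/90.3)^(2/3) = 75.81 K.

T₂ ≈ 75.8 K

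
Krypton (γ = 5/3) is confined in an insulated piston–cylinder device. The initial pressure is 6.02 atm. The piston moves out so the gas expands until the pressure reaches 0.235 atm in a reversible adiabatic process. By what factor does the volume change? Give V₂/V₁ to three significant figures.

From PV^γ = const, V₂/V₁ = (P₁/P₂)^(1/γ).
V₂/V₁ = (6.02/0.235)^(3/5) = 7.

V₂/V₁ ≈ 7.00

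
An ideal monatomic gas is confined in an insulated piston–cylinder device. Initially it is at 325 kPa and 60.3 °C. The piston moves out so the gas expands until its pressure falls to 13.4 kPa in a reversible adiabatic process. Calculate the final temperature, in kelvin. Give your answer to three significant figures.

T₂ ≈ 93.1 K

Along an adiabat T P^((1−γ)/γ) is constant, so T₂ = T₁ (P₂/P₁)^((γ−1)/γ).
For a monatomic ideal gas γ = 5/3, so (γ−1)/γ = 2/5.
T₁ = 60.3 °C = 333.4 K.
T₂ = 333.4 × (13.4/325)^(2/5) = 93.14 K.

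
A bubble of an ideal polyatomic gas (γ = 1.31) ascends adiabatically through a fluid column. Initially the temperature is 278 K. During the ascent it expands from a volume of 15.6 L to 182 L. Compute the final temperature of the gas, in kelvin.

Adiabatic: T₁V₁^(γ−1) = T₂V₂^(γ−1) ⇒ T₂ = T₁ (V₁/V₂)^(γ−1).
T₂ = 278 × (15.6/182)^(0.31) = 129.8 K.

T₂ ≈ 130 K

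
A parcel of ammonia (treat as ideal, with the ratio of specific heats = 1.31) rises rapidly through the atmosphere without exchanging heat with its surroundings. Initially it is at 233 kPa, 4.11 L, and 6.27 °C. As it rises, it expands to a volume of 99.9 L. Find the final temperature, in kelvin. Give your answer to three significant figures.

T₂ ≈ 104 K

For a reversible adiabat TV^(γ−1) is constant, so T₂ = T₁ (V₁/V₂)^(γ−1).
T₁ = 6.27 °C = 279.4 K.
T₂ = 279.4 × (4.11/99.9)^(0.31) = 103.9 K.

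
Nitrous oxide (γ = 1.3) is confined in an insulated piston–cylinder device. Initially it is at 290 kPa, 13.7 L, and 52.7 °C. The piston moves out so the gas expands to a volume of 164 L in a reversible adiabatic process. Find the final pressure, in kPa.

Adiabatic: P₁V₁^γ = P₂V₂^γ ⇒ P₂ = P₁ (V₁/V₂)^γ.
P₂ = 290 × (13.7/164)^(1.3) = 11.5 kPa.

P₂ ≈ 11.5 kPa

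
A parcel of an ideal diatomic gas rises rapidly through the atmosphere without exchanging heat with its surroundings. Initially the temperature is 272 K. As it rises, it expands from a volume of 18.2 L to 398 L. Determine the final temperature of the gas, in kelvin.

For a reversible adiabat TV^(γ−1) is constant, so T₂ = T₁ (V₁/V₂)^(γ−1).
For a diatomic ideal gas γ = 7/5, so γ−1 = 2/5.
T₂ = 272 × (18.2/398)^(2/5) = 79.19 K.

T₂ ≈ 79.2 K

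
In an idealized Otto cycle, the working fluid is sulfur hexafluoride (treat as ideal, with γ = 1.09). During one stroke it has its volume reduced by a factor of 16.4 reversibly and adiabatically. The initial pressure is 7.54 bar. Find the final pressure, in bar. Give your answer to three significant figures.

P₂ ≈ 159 bar

Since PV^γ is constant along a reversible adiabat, P₂ = P₁ (V₁/V₂)^γ.
P₂ = 7.54 × 16.4^(1.09) = 159.1 bar.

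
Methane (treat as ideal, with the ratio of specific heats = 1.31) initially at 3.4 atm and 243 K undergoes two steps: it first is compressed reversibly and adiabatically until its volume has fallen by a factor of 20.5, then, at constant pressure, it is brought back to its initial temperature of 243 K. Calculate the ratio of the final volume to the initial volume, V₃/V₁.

V₃/V₁ ≈ 0.0191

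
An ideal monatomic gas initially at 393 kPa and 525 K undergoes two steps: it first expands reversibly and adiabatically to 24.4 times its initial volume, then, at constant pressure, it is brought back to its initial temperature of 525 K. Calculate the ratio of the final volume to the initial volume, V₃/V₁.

V₃/V₁ ≈ 205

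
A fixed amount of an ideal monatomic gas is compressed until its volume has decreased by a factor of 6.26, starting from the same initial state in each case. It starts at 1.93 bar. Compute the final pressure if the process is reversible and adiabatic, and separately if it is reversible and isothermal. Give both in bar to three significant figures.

For a monatomic ideal gas γ = 5/3.
Isothermal: P₂ = P₁(V₁/V₂) = 1.93×6.26 = 12.08 bar.
Adiabatic: P₂ = P₁(V₁/V₂)^γ = 1.93×6.26^(5/3) = 41.04 bar.

adiabatic: 41.0 bar; isothermal: 12.1 bar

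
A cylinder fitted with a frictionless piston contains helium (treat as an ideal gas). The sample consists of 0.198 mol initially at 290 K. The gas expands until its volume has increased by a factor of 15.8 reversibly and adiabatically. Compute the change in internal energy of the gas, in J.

ΔU ≈ -602 J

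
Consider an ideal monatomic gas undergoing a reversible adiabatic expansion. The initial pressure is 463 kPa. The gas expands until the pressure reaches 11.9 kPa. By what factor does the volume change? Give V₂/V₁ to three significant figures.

V₂/V₁ ≈ 9.00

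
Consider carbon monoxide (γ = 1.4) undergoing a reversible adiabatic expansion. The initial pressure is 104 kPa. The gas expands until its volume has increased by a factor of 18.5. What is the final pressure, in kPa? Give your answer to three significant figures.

P₂ ≈ 1.75 kPa

Adiabatic: P₁V₁^γ = P₂V₂^γ ⇒ P₂ = P₁ (V₁/V₂)^γ.
P₂ = 104 × (1/18.5)^(1.4) = 1.75 kPa.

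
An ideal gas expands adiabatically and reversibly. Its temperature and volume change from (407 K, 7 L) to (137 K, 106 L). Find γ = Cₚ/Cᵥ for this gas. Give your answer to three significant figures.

TV^(γ−1) = const ⇒ γ − 1 = ln(T₂/T₁) / ln(V₁/V₂).
γ = 1 + ln(137/407) / ln(7/106) = 1.401.

γ ≈ 1.40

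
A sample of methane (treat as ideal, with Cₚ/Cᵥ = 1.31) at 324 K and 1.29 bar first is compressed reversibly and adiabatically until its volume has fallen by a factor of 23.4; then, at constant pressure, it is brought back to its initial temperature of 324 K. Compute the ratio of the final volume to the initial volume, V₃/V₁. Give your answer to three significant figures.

Adiabatic step: V₂/V₁ = 0.04274; T₂ = T₁·23.4^(0.31) = 861 K.
Isobaric step: V₃/V₂ = T₃/T₂ = 324/861.
V₃/V₁ = (V₂/V₁)(V₃/V₂) = 0.04274 × (324/861) = 0.01608.

V₃/V₁ ≈ 0.0161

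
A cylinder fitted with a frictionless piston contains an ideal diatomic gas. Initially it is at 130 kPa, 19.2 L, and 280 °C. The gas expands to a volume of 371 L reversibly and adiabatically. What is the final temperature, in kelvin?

T₂ ≈ 169 K

For a reversible adiabat TV^(γ−1) is constant, so T₂ = T₁ (V₁/V₂)^(γ−1).
γ = 7/5 for a diatomic ideal gas.
T₁ = 280 °C = 553.1 K.
T₂ = 553.1 × (19.2/371)^(2/5) = 169.2 K.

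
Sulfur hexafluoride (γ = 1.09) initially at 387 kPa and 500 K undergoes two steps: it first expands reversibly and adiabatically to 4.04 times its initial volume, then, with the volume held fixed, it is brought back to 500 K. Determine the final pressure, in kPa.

P₃ ≈ 95.8 kPa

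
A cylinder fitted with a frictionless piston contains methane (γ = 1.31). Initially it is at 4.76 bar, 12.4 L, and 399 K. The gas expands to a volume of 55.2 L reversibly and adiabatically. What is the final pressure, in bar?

Adiabatic: P₁V₁^γ = P₂V₂^γ ⇒ P₂ = P₁ (V₁/V₂)^γ.
P₂ = 4.76 × (12.4/55.2)^(1.31) = 0.6731 bar.

P₂ ≈ 0.673 bar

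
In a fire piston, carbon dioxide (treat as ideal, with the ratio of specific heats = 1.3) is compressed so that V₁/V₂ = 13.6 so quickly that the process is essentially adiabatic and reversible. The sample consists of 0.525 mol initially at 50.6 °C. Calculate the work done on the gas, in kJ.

W ≈ 5.60 kJ

For a reversible adiabat TV^(γ−1) is constant, so T₂ = T₁ (V₁/V₂)^(γ−1).
T₁ = 50.6 °C = 323.8 K.
T₂ = 323.8 × 13.6^(0.3) = 708.4 K.
Q = 0, so ΔU = W_on_gas = nCᵥΔT with Cᵥ = R/(γ−1) = 27.71 J/(mol·K).
ΔU = 0.525 × 27.71 × (708.4 − 323.8) = 5596 J.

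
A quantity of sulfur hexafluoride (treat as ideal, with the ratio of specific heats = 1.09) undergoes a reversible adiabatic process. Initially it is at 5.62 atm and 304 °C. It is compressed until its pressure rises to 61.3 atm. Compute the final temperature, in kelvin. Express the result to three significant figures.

T₂ ≈ 703 K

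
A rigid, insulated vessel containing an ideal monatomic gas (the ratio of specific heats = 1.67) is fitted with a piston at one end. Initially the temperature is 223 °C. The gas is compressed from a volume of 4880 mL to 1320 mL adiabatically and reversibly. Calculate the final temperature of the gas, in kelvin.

T₂ ≈ 1190 K

Adiabatic: T₁V₁^(γ−1) = T₂V₂^(γ−1) ⇒ T₂ = T₁ (V₁/V₂)^(γ−1).
T₁ = 223 °C = 496.1 K.
T₂ = 496.1 × (4880/1320)^(0.67) = 1191 K.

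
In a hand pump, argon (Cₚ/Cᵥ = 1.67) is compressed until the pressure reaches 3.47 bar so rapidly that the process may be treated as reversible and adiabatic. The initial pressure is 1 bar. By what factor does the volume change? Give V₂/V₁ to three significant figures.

From PV^γ = const, V₂/V₁ = (P₁/P₂)^(1/γ).
V₂/V₁ = (1/3.47)^(0.599) = 0.4747.

V₂/V₁ ≈ 0.475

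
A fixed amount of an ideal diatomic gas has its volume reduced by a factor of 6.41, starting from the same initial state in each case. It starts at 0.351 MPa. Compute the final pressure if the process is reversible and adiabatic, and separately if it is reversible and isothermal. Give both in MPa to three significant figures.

For a diatomic ideal gas γ = 7/5.
Isothermal: P₂ = P₁(V₁/V₂) = 0.351×6.41 = 2.25 MPa.
Adiabatic: P₂ = P₁(V₁/V₂)^γ = 0.351×6.41^(7/5) = 4.731 MPa.

adiabatic: 4.73 MPa; isothermal: 2.25 MPa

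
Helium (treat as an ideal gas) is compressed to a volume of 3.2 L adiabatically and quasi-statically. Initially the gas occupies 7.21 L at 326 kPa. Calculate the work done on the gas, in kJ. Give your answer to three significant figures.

W ≈ 2.53 kJ

γ = 5/3 for a monatomic ideal gas.
P₂ = P₁(V₁/V₂)^γ = 326×(7.21/3.2)^(5/3) = 1262 kPa.
For a reversible adiabat, W_by_gas = (P₁V₁ − P₂V₂)/(γ−1).
W_by = (326000×0.00721 − 1.262×10^6×0.0032) / (2/3) = -2534 J.
W_on_gas = −W_by = 2534 J.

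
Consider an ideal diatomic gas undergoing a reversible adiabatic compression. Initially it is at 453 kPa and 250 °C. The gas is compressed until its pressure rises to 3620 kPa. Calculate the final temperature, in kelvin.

T₂ ≈ 947 K

Adiabatic: T₂/T₁ = (P₂/P₁)^((γ−1)/γ).
For a diatomic ideal gas γ = 7/5, so (γ−1)/γ = 2/7.
T₁ = 250 °C = 523.1 K.
T₂ = 523.1 × (3620/453)^(2/7) = 947.4 K.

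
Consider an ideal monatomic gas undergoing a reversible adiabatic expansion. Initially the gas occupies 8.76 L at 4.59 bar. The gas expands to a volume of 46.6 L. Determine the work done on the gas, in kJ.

γ = 5/3 for a monatomic ideal gas.
P₂ = P₁(V₁/V₂)^γ = 4.59×(8.76/46.6)^(5/3) = 0.2831 bar.
For a reversible adiabat, W_by_gas = (P₁V₁ − P₂V₂)/(γ−1).
W_by = (459000×0.00876 − 28310×0.0466) / (2/3) = 4052 J.
W_on_gas = −W_by = -4052 J.

W ≈ -4.05 kJ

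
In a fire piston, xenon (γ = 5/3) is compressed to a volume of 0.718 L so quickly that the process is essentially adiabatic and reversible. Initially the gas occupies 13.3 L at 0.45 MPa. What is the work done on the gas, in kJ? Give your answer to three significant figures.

P₂ = P₁(V₁/V₂)^γ = 0.45×(13.3/0.718)^(5/3) = 58.36 MPa.
For a reversible adiabat, W_by_gas = (P₁V₁ − P₂V₂)/(γ−1).
W_by = (450000×0.0133 − 5.836×10^7×0.000718) / (2/3) = -53870 J.
W_on_gas = −W_by = 53870 J.

W ≈ 53.9 kJ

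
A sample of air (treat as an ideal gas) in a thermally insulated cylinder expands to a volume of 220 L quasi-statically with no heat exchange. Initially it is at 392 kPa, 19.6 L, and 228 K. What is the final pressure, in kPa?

Since PV^γ is constant along a reversible adiabat, P₂ = P₁ (V₁/V₂)^γ.
γ = 7/5 for a diatomic ideal gas.
P₂ = 392 × (19.6/220)^(7/5) = 13.28 kPa.

P₂ ≈ 13.3 kPa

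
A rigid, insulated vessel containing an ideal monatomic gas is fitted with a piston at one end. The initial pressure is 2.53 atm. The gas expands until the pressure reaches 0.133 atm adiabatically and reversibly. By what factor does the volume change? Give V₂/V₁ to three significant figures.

From PV^γ = const, V₂/V₁ = (P₁/P₂)^(1/γ).
For a monatomic ideal gas γ = 5/3.
V₂/V₁ = (2.53/0.133)^(3/5) = 5.855.

V₂/V₁ ≈ 5.86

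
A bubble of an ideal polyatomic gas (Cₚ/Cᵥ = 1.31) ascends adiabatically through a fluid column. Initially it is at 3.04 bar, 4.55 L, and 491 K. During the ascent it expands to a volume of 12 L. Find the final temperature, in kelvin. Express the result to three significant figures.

Adiabatic: T₁V₁^(γ−1) = T₂V₂^(γ−1) ⇒ T₂ = T₁ (V₁/V₂)^(γ−1).
T₂ = 491 × (4.55/12)^(0.31) = 363.5 K.

T₂ ≈ 364 K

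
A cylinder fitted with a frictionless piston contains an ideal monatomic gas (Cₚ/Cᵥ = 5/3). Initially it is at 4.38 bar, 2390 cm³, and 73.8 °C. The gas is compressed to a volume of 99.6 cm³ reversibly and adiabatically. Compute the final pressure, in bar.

P₂ ≈ 874 bar

Since PV^γ is constant along a reversible adiabat, P₂ = P₁ (V₁/V₂)^γ.
P₂ = 4.38 × (2390/99.6)^(5/3) = 874.4 bar.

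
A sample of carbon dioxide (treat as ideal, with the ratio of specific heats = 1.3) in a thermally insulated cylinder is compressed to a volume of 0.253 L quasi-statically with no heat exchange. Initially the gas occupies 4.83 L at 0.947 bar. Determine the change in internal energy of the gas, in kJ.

P₂ = P₁(V₁/V₂)^γ = 0.947×(4.83/0.253)^(1.3) = 43.8 bar.
For a reversible adiabat, W_by_gas = (P₁V₁ − P₂V₂)/(γ−1).
W_by = (94700×0.00483 − 4.38×10^6×0.000253) / (0.3) = -2169 J.
Q = 0 ⇒ ΔU = −W_by = 2169 J.

ΔU ≈ 2.17 kJ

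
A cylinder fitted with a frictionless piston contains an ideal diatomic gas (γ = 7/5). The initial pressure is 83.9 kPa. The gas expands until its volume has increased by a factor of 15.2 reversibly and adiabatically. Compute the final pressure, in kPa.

P₂ ≈ 1.86 kPa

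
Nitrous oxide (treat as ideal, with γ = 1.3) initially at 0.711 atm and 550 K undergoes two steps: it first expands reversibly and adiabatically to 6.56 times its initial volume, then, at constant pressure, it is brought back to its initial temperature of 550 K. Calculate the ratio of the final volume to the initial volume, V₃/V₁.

Adiabatic step: V₂/V₁ = 6.56; T₂ = T₁·(1/6.56)^(0.3) = 312.8 K.
Isobaric step: V₃/V₂ = T₃/T₂ = 550/312.8.
V₃/V₁ = (V₂/V₁)(V₃/V₂) = 6.56 × (550/312.8) = 11.53.

V₃/V₁ ≈ 11.5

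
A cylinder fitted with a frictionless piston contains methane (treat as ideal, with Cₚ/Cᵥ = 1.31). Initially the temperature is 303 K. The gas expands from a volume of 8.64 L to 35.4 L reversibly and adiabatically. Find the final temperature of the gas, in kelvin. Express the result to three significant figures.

T₂ ≈ 196 K

For a reversible adiabat TV^(γ−1) is constant, so T₂ = T₁ (V₁/V₂)^(γ−1).
T₂ = 303 × (8.64/35.4)^(0.31) = 195.7 K.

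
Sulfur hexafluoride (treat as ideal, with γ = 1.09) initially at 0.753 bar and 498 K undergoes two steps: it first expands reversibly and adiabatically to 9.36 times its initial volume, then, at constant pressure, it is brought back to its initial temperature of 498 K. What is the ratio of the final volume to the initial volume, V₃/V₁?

Adiabatic step: V₂/V₁ = 9.36; T₂ = T₁·(1/9.36)^(0.09) = 407.2 K.
Isobaric step: V₃/V₂ = T₃/T₂ = 498/407.2.
V₃/V₁ = (V₂/V₁)(V₃/V₂) = 9.36 × (498/407.2) = 11.45.

V₃/V₁ ≈ 11.4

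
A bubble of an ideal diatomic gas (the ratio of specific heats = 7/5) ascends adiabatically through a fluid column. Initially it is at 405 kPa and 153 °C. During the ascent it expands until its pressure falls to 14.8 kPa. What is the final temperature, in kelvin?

T₂ ≈ 166 K

Along an adiabat T P^((1−γ)/γ) is constant, so T₂ = T₁ (P₂/P₁)^((γ−1)/γ).
T₁ = 153 °C = 426.1 K.
T₂ = 426.1 × (14.8/405)^(2/7) = 165.6 K.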